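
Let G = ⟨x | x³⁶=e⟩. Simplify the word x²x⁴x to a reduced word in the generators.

Multiply left to right, reducing at each step:
  (x²) · x⁴ = x⁶
  (x⁶) · x = x⁷

Answer: x⁷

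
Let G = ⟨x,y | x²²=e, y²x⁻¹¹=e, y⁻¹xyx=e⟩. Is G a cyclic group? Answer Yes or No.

Every cyclic group is abelian. But x·y = xy while y·x = x¹⁰y⁻¹, so x·y ≠ y·x and G is not abelian. Hence G is not cyclic.

Answer: No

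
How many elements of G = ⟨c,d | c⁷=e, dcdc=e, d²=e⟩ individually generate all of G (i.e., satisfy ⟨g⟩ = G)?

⟨g⟩ = G would require ord(g) = |G| = 14, but the maximum element order in G is 7 < 14. So G is not cyclic and no single element generates it: the count is 0.

Answer: 0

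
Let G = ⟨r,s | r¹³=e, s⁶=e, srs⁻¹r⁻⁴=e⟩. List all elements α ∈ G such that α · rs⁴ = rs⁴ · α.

⟨rs⁴⟩ ⊆ C_G(rs⁴) since powers of rs⁴ commute with rs⁴; so |C_G(rs⁴)| ≥ |⟨rs⁴⟩| = 3.
By orbit–stabilizer, |C_G(rs⁴)| = |G| / |conj. class of rs⁴| = 78 / 13 = 6.
The 6 elements commuting with rs⁴ are {e, rs⁴, r²s, r³s³, r⁶s⁵, r¹⁰s²}.

Answer: {e, rs⁴, r²s, r³s³, r⁶s⁵, r¹⁰s²}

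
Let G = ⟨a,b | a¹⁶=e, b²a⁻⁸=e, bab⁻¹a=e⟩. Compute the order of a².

Compute successive powers until reaching e:
  (a²)¹ = a², (a²)² = a⁴, (a²)³ = a⁶, (a²)⁴ = a⁸, (a²)⁵ = a¹⁰, (a²)⁶ = a¹², (a²)⁷ = a¹⁴, (a²)⁸ = e.
The smallest positive k with (a²)ᵏ = e is 8.

Answer: 8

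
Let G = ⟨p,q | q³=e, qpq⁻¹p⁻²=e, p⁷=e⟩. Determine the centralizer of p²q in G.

⟨p²q⟩ ⊆ C_G(p²q) since powers of p²q commute with p²q; so |C_G(p²q)| ≥ |⟨p²q⟩| = 3.
By orbit–stabilizer, |C_G(p²q)| = |G| / |conj. class of p²q| = 21 / 7 = 3.
The 3 elements commuting with p²q are {e, p²q, p⁶q²}.

Answer: {e, p²q, p⁶q²}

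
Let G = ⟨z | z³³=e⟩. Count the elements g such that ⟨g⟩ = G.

G is cyclic of order 33. An element generates G iff its order is 33, and a cyclic group of order 33 has exactly φ(33) = 20 such elements.

Answer: 20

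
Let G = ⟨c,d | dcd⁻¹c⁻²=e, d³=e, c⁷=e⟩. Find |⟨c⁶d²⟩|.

|⟨c⁶d²⟩| equals the order of c⁶d². Compute successive powers until reaching e:
  (c⁶d²)¹ = c⁶d², (c⁶d²)² = c²d, (c⁶d²)³ = e.
The smallest positive k with (c⁶d²)ᵏ = e is 3, so |⟨c⁶d²⟩| = 3.

Answer: 3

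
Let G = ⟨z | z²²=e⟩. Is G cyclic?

|G| = 22. The element z has order 22 (its powers give 22 distinct elements), so ⟨z⟩ = G and G is cyclic.

Answer: Yes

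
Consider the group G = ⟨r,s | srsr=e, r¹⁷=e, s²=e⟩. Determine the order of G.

Enumerate words in the generators, reducing via the relations: the distinct elements are
  {e, r, s, rs, r², r³, r⁴, r⁵, r⁶, r⁷, r⁸, r⁹, r²s, r³s, r¹², r¹³, r¹¹, r¹⁰, r¹⁴, r¹⁵, r¹⁶, r⁴s, r⁵s, r⁶s, r⁷s, r⁸s, r⁹s, r¹²s, r¹³s, r¹¹s, r¹⁰s, r¹⁴s, r¹⁵s, r¹⁶s}.
No further products give new elements, so |G| = 34.

Answer: 34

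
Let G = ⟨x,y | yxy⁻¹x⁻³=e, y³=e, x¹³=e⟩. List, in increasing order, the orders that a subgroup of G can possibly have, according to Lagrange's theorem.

|G| = 39 = 3 · 13. By Lagrange's theorem the order of any subgroup divides 39; the divisors of 39 are 1, 3, 13, 39.

Answer: 1, 3, 13, 39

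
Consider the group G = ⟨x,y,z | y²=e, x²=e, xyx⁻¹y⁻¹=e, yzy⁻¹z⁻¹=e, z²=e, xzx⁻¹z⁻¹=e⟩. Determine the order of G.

Enumerate words in the generators, reducing via the relations: the distinct elements are
  {e, x, y, z, xy, xz, yz, xyz}.
No further products give new elements, so |G| = 8.

Answer: 8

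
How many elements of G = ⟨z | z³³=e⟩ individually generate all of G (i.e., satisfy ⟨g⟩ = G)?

G is cyclic of order 33. An element generates G iff its order is 33, and a cyclic group of order 33 has exactly φ(33) = 20 such elements.

Answer: 20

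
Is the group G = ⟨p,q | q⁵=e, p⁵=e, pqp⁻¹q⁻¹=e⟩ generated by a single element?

|G| = 25, but the maximum element order in G is 5 < 25. No single element generates all of G, so G is not cyclic.

Answer: No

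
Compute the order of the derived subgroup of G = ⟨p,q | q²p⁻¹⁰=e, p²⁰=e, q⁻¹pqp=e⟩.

G' = [G, G] is generated by all commutators. The generator-pair commutators are: [p, q] = p².
The subgroup they normally generate is {e, p², p⁴, p⁶, p⁸, p¹⁰, p¹², p¹⁴, p¹⁶, p¹⁸}, of order 10.
Check: |G/G'| = 40/10 = 4 is the order of the abelianisation.

Answer: 10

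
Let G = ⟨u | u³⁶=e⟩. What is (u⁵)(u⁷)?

Compute (u⁵) · (u⁷) by multiplying left to right and reducing via the relations at each step:
  (u⁵) · u⁷ = u¹²

Answer: u¹²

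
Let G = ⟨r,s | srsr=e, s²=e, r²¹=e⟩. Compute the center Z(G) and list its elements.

An element z ∈ Z(G) iff z commutes with every generator.
For example e is central: e·r = r = r·e; e·s = s = s·e.
Whereas r ∉ Z(G) since r·s = rs ≠ r²⁰s = s·r.
Checking each of the 42 elements this way gives Z(G) = {e}, of order 1.

Answer: {e}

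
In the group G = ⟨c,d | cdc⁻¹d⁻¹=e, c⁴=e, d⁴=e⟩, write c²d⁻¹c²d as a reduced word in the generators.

Multiply left to right, reducing at each step:
  (c²) · d⁻¹ = c²d³
  (c²d³) · c² = d³
  (d³) · d = e

Answer: e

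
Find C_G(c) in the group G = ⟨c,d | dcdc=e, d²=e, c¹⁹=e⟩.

⟨c⟩ ⊆ C_G(c) since powers of c commute with c; so |C_G(c)| ≥ |⟨c⟩| = 19.
By orbit–stabilizer, |C_G(c)| = |G| / |conj. class of c| = 38 / 2 = 19.
The 19 elements commuting with c are {e, c, c², c³, c⁴, c⁵, c⁶, c⁷, c⁸, c⁹, c¹⁰, c¹¹, c¹², c¹³, c¹⁴, c¹⁵, c¹⁶, c¹⁷, c¹⁸}.

Answer: {e, c, c², c³, c⁴, c⁵, c⁶, c⁷, c⁸, c⁹, c¹⁰, c¹¹, c¹², c¹³, c¹⁴, c¹⁵, c¹⁶, c¹⁷, c¹⁸}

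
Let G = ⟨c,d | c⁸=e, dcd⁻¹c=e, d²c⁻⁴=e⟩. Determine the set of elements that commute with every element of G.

An element z ∈ Z(G) iff z commutes with every generator.
For example c⁴ is central: (c⁴)·c = c⁵ = c·(c⁴); (c⁴)·d = d⁻¹ = d·(c⁴).
Whereas c ∉ Z(G) since c·d = cd ≠ c³d⁻¹ = d·c.
Checking each of the 16 elements this way gives Z(G) = {e, c⁴}, of order 2.

Answer: {e, c⁴}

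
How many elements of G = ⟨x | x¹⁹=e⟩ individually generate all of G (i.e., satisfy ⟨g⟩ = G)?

G is cyclic of order 19. An element generates G iff its order is 19, and a cyclic group of order 19 has exactly φ(19) = 18 such elements.

Answer: 18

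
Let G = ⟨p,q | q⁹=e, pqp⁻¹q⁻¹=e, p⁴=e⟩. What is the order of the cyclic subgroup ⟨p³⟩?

|⟨p³⟩| equals the order of p³. Compute successive powers until reaching e:
  (p³)¹ = p³, (p³)² = p², (p³)³ = p, (p³)⁴ = e.
The smallest positive k with (p³)ᵏ = e is 4, so |⟨p³⟩| = 4.

Answer: 4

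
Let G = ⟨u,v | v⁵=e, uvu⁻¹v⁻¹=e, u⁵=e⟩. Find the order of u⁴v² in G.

Compute successive powers until reaching e:
  (u⁴v²)¹ = u⁴v², (u⁴v²)² = u³v⁴, (u⁴v²)³ = u²v, (u⁴v²)⁴ = uv³, (u⁴v²)⁵ = e.
The smallest positive k with (u⁴v²)ᵏ = e is 5.

Answer: 5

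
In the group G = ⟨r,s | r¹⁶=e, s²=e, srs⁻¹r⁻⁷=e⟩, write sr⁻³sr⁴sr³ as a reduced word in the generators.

Multiply left to right, reducing at each step:
  s · r⁻³ = r¹¹s
  (r¹¹s) · s = r¹¹
  (r¹¹) · r⁴ = r¹⁵
  (r¹⁵) · s = r¹⁵s
  (r¹⁵s) · r³ = r⁴s

Answer: r⁴s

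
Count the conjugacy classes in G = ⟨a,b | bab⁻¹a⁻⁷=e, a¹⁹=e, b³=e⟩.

The conjugacy classes (representative and size) are:
  [e] (size 1), [a¹¹] (size 3), [a¹⁴] (size 3), [a⁶] (size 3), [a¹⁷] (size 3), [a¹²] (size 3), [a¹⁰] (size 3), [a²b] (size 19), [a¹⁸b²] (size 19).
Class equation: 1 + 3 + 3 + 3 + 3 + 3 + 3 + 19 + 19 = 57 = |G|. So G has 9 conjugacy classes.

Answer: 9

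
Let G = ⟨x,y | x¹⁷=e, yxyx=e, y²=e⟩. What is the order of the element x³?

Compute successive powers until reaching e:
  (x³)¹ = x³, (x³)² = x⁶, (x³)³ = x⁹, (x³)⁴ = x¹², (x³)⁵ = x¹⁵, (x³)⁶ = x, (x³)⁷ = x⁴, (x³)⁸ = x⁷, (x³)⁹ = x¹⁰, (x³)¹⁰ = x¹³, (x³)¹¹ = x¹⁶, (x³)¹² = x², (x³)¹³ = x⁵, (x³)¹⁴ = x⁸, (x³)¹⁵ = x¹¹, (x³)¹⁶ = x¹⁴, (x³)¹⁷ = e.
The smallest positive k with (x³)ᵏ = e is 17.

Answer: 17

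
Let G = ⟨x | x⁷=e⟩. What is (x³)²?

Compute successive powers of (x³), reducing at each step:
  (x³)²: (x³) · x³ = x⁶

Answer: x⁶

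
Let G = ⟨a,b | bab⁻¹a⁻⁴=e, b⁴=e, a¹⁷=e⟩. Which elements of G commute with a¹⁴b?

⟨a¹⁴b⟩ ⊆ C_G(a¹⁴b) since powers of a¹⁴b commute with a¹⁴b; so |C_G(a¹⁴b)| ≥ |⟨a¹⁴b⟩| = 4.
By orbit–stabilizer, |C_G(a¹⁴b)| = |G| / |conj. class of a¹⁴b| = 68 / 17 = 4.
The 4 elements commuting with a¹⁴b are {e, a²b², a⁵b³, a¹⁴b}.

Answer: {e, a²b², a⁵b³, a¹⁴b}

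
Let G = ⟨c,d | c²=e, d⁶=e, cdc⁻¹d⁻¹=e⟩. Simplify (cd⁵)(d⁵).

Compute (cd⁵) · (d⁵) by multiplying left to right and reducing via the relations at each step:
  (cd⁵) · d⁵ = cd⁴

Answer: cd⁴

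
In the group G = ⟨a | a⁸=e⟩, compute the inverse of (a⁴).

The order of (a⁴) is 2 (smallest k with (a⁴)ᵏ = e), so (a⁴)⁻¹ = (a⁴)¹ = a⁴.
Check: (a⁴) · (a⁴) → (a⁴) · a⁴ = e, giving e as required.

Answer: a⁴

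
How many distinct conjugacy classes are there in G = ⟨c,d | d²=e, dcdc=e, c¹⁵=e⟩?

The conjugacy classes (representative and size) are:
  [e] (size 1), [c¹⁴] (size 2), [c²] (size 2), [c³] (size 2), [c⁴] (size 2), [c¹⁰] (size 2), [c⁹] (size 2), [c⁷] (size 2), [c¹³d] (size 15).
Class equation: 1 + 2 + 2 + 2 + 2 + 2 + 2 + 2 + 15 = 30 = |G|. So G has 9 conjugacy classes.

Answer: 9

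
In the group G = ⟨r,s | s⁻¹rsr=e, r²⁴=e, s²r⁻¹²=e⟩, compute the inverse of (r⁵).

The order of (r⁵) is 24 (smallest k with (r⁵)ᵏ = e), so (r⁵)⁻¹ = (r⁵)²³ = r¹⁹.
Check: (r⁵) · (r¹⁹) → (r⁵) · r¹⁹ = e, giving e as required.

Answer: r¹⁹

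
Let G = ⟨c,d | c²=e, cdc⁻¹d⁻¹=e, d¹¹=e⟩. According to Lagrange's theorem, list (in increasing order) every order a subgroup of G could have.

|G| = 22 = 2 · 11. By Lagrange's theorem the order of any subgroup divides 22; the divisors of 22 are 1, 2, 11, 22.

Answer: 1, 2, 11, 22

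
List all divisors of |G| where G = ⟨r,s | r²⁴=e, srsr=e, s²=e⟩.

|G| = 48 = 2⁴ · 3. By Lagrange's theorem the order of any subgroup divides 48; the divisors of 48 are 1, 2, 3, 4, 6, 8, 12, 16, 24, 48.

Answer: 1, 2, 3, 4, 6, 8, 12, 16, 24, 48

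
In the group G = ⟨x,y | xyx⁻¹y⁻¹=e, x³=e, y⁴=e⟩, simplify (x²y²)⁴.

Compute successive powers of (x²y²), reducing at each step:
  (x²y²)²: (x²y²) · x² = xy²;   (xy²) · y² = x
  (x²y²)³: x · x² = e;   e · y² = y²
  (x²y²)⁴: (y²) · x² = x²y²;   (x²y²) · y² = x²

Answer: x²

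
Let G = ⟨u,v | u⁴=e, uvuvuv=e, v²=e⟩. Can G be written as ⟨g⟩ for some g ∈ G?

Every cyclic group is abelian. But u·v = uv while v·u = vu, so u·v ≠ v·u and G is not abelian. Hence G is not cyclic.

Answer: No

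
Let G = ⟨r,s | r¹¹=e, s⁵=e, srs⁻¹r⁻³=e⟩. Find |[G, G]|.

G' = [G, G] is generated by all commutators. The generator-pair commutators are: [r, s] = r⁹.
The subgroup they normally generate is {e, r, r², r³, r⁴, r⁵, r⁶, r⁷, r⁸, r⁹, r¹⁰}, of order 11.
Check: |G/G'| = 55/11 = 5 is the order of the abelianisation.

Answer: 11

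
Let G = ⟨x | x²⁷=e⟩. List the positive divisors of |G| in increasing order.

|G| = 27 = 3³. By Lagrange's theorem the order of any subgroup divides 27; the divisors of 27 are 1, 3, 9, 27.

Answer: 1, 3, 9, 27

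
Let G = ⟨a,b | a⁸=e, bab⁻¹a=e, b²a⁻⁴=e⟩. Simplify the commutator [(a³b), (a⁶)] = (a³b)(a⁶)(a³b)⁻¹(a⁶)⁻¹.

[(a³b), (a⁶)] = (a³b)·(a⁶)·(a³b)⁻¹·(a⁶)⁻¹.
  (a³b) · (a⁶) = ab⁻¹
  (ab⁻¹) · (a³b⁻¹) = a²
  (a²) · (a²) = a⁴

Answer: a⁴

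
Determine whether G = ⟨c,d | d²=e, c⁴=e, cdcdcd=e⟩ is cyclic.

Every cyclic group is abelian. But c·d = cd while d·c = dc, so c·d ≠ d·c and G is not abelian. Hence G is not cyclic.

Answer: No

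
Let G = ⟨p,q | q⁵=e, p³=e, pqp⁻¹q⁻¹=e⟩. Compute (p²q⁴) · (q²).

Compute (p²q⁴) · (q²) by multiplying left to right and reducing via the relations at each step:
  (p²q⁴) · q² = p²q

Answer: p²q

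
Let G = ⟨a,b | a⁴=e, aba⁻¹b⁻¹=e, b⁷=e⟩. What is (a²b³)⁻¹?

The order of (a²b³) is 14 (smallest k with (a²b³)ᵏ = e), so (a²b³)⁻¹ = (a²b³)¹³ = a²b⁴.
Check: (a²b³) · (a²b⁴) → (a²b³) · a² = b³;   (b³) · b⁴ = e, giving e as required.

Answer: a²b⁴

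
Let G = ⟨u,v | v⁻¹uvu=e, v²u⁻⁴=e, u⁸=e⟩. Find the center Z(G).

An element z ∈ Z(G) iff z commutes with every generator.
For example u⁴ is central: (u⁴)·u = u⁵ = u·(u⁴); (u⁴)·v = v⁻¹ = v·(u⁴).
Whereas u ∉ Z(G) since u·v = uv ≠ u³v⁻¹ = v·u.
Checking each of the 16 elements this way gives Z(G) = {e, u⁴}, of order 2.

Answer: {e, u⁴}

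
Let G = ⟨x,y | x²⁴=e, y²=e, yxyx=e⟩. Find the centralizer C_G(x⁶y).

⟨x⁶y⟩ ⊆ C_G(x⁶y) since powers of x⁶y commute with x⁶y; so |C_G(x⁶y)| ≥ |⟨x⁶y⟩| = 2.
By orbit–stabilizer, |C_G(x⁶y)| = |G| / |conj. class of x⁶y| = 48 / 12 = 4.
The 4 elements commuting with x⁶y are {e, x¹², x⁶y, x¹⁸y}.

Answer: {e, x¹², x⁶y, x¹⁸y}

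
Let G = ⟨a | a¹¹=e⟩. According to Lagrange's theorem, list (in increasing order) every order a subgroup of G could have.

|G| = 11 = 11. By Lagrange's theorem the order of any subgroup divides 11; the divisors of 11 are 1, 11.

Answer: 1, 11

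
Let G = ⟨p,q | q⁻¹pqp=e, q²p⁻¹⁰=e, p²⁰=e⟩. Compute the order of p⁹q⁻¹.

Compute successive powers until reaching e:
  (p⁹q⁻¹)¹ = p⁹q⁻¹, (p⁹q⁻¹)² = p¹⁰, (p⁹q⁻¹)³ = p⁹q, (p⁹q⁻¹)⁴ = e.
The smallest positive k with (p⁹q⁻¹)ᵏ = e is 4.

Answer: 4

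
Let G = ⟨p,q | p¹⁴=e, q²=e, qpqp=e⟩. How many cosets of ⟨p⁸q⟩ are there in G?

First find ord(p⁸q) by computing successive powers:
  (p⁸q)¹ = p⁸q, (p⁸q)² = e.
So |⟨p⁸q⟩| = ord(p⁸q) = 2. With |G| = 28, by Lagrange [G : ⟨p⁸q⟩] = 28/2 = 14.

Answer: 14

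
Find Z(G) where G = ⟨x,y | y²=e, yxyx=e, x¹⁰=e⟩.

An element z ∈ Z(G) iff z commutes with every generator.
For example x⁵ is central: (x⁵)·x = x⁶ = x·(x⁵); (x⁵)·y = x⁵y = y·(x⁵).
Whereas x ∉ Z(G) since x·y = xy ≠ x⁹y = y·x.
Checking each of the 20 elements this way gives Z(G) = {e, x⁵}, of order 2.

Answer: {e, x⁵}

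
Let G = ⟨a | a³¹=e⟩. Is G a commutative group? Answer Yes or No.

G has a single generator, so G is cyclic and hence abelian.

Answer: Yes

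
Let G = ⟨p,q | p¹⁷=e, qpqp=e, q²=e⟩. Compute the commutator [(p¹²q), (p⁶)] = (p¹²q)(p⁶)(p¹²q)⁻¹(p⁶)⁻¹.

[(p¹²q), (p⁶)] = (p¹²q)·(p⁶)·(p¹²q)⁻¹·(p⁶)⁻¹.
  (p¹²q) · (p⁶) = p⁶q
  (p⁶q) · (p¹²q) = p¹¹
  (p¹¹) · (p¹¹) = p⁵

Answer: p⁵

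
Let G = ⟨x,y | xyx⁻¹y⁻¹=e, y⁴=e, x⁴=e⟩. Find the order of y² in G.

Compute successive powers until reaching e:
  (y²)¹ = y², (y²)² = e.
The smallest positive k with (y²)ᵏ = e is 2.

Answer: 2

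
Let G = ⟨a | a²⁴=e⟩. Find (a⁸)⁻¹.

The order of (a⁸) is 3 (smallest k with (a⁸)ᵏ = e), so (a⁸)⁻¹ = (a⁸)² = a¹⁶.
Check: (a⁸) · (a¹⁶) → (a⁸) · a¹⁶ = e, giving e as required.

Answer: a¹⁶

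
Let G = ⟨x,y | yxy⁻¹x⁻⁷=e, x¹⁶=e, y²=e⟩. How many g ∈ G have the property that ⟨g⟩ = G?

⟨g⟩ = G would require ord(g) = |G| = 32, but the maximum element order in G is 16 < 32. So G is not cyclic and no single element generates it: the count is 0.

Answer: 0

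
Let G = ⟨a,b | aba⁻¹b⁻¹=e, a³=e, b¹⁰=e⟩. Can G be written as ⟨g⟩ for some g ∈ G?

|G| = 30. The element ab has order 30 (its powers give 30 distinct elements), so ⟨ab⟩ = G and G is cyclic.

Answer: Yes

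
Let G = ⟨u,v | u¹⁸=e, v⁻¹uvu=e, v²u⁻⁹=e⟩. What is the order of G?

Enumerate words in the generators, reducing via the relations: the distinct elements are
  {e, u, v, uv, u², u³, u⁴, u⁵, u⁶, u⁷, u⁸, u⁹, u²v, u³v, u¹², u¹³, u¹¹, u¹⁰, u¹⁴, u¹⁵, u¹⁶, u¹⁷, u⁴v, u⁵v, u⁶v, u⁷v, u⁸v, v⁻¹, uv⁻¹, u²v⁻¹, u³v⁻¹, u⁴v⁻¹, u⁵v⁻¹, u⁶v⁻¹, u⁷v⁻¹, u⁸v⁻¹}.
No further products give new elements, so |G| = 36.

Answer: 36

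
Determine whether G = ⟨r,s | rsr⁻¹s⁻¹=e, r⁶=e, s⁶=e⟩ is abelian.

Each pair of generators commutes: r·s = rs = s·r. Since the generators pairwise commute, every element of G commutes with every other, so G is abelian.

Answer: Yes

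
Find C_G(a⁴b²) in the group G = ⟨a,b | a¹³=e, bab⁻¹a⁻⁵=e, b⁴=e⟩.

⟨a⁴b²⟩ ⊆ C_G(a⁴b²) since powers of a⁴b² commute with a⁴b²; so |C_G(a⁴b²)| ≥ |⟨a⁴b²⟩| = 2.
By orbit–stabilizer, |C_G(a⁴b²)| = |G| / |conj. class of a⁴b²| = 52 / 13 = 4.
The 4 elements commuting with a⁴b² are {e, a⁵b, a⁴b², a¹²b³}.

Answer: {e, a⁵b, a⁴b², a¹²b³}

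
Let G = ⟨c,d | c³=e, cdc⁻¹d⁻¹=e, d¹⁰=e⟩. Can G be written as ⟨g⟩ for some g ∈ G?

|G| = 30. The element cd has order 30 (its powers give 30 distinct elements), so ⟨cd⟩ = G and G is cyclic.

Answer: Yes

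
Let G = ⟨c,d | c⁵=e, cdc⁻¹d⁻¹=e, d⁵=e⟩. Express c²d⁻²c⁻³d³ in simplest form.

Multiply left to right, reducing at each step:
  (c²) · d⁻² = c²d³
  (c²d³) · c⁻³ = c⁴d³
  (c⁴d³) · d³ = c⁴d

Answer: c⁴d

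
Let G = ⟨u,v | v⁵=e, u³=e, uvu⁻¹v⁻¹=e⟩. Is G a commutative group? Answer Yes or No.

Each pair of generators commutes: u·v = uv = v·u. Since the generators pairwise commute, every element of G commutes with every other, so G is abelian.

Answer: Yes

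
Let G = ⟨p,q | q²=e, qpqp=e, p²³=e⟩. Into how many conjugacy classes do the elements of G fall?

The conjugacy classes (representative and size) are:
  [e] (size 1), [p] (size 2), [p²¹] (size 2), [p²⁰] (size 2), [p⁴] (size 2), [p¹⁸] (size 2), [p⁶] (size 2), [p¹⁶] (size 2), [p⁸] (size 2), [p⁹] (size 2), [p¹⁰] (size 2), [p¹²] (size 2), [p¹⁸q] (size 23).
Class equation: 1 + 2 + 2 + 2 + 2 + 2 + 2 + 2 + 2 + 2 + 2 + 2 + 23 = 46 = |G|. So G has 13 conjugacy classes.

Answer: 13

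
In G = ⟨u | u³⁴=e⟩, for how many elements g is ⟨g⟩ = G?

G is cyclic of order 34. An element generates G iff its order is 34, and a cyclic group of order 34 has exactly φ(34) = 16 such elements.

Answer: 16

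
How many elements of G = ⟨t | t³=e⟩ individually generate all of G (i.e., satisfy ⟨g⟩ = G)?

G is cyclic of order 3. An element generates G iff its order is 3, and a cyclic group of order 3 has exactly φ(3) = 2 such elements.

Answer: 2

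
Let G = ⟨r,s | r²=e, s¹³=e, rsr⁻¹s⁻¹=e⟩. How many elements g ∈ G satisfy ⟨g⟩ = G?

G is cyclic of order 26. An element generates G iff its order is 26, and a cyclic group of order 26 has exactly φ(26) = 12 such elements.

Answer: 12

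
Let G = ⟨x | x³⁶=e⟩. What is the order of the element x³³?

Compute successive powers until reaching e:
  (x³³)¹ = x³³, (x³³)² = x³⁰, (x³³)³ = x²⁷, (x³³)⁴ = x²⁴, (x³³)⁵ = x²¹, (x³³)⁶ = x¹⁸, (x³³)⁷ = x¹⁵, (x³³)⁸ = x¹², (x³³)⁹ = x⁹, (x³³)¹⁰ = x⁶, (x³³)¹¹ = x³, (x³³)¹² = e.
The smallest positive k with (x³³)ᵏ = e is 12.

Answer: 12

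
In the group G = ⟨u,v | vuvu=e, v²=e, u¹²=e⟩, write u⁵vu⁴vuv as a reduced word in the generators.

Multiply left to right, reducing at each step:
  (u⁵) · v = u⁵v
  (u⁵v) · u⁴ = uv
  (uv) · v = u
  u · u = u²
  (u²) · v = u²v

Answer: u²v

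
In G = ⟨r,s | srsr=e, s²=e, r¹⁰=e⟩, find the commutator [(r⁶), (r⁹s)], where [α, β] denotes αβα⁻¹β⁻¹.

[(r⁶), (r⁹s)] = (r⁶)·(r⁹s)·(r⁶)⁻¹·(r⁹s)⁻¹.
  (r⁶) · (r⁹s) = r⁵s
  (r⁵s) · (r⁴) = rs
  (rs) · (r⁹s) = r²

Answer: r²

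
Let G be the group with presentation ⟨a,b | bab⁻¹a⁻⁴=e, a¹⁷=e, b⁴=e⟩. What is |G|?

Enumerate words in the generators, reducing via the relations: the distinct elements are
  {a, b, e, ab, a², a³, a⁴, a⁵, a⁶, a⁷, a⁸, a⁹, b², b³, ab², ab³, a²b, a³b, a¹², a¹³, a¹¹, a¹⁰, a¹⁴, a¹⁵, a¹⁶, a⁴b, a⁵b, a⁶b, a⁷b, a⁸b, a⁹b, a²b², a²b³, a³b², a³b³, a¹²b, a¹³b, a¹¹b, a¹⁰b, a¹⁴b, a¹⁵b, a¹⁶b, a⁴b², a⁴b³, a⁵b², a⁵b³, a⁶b², a⁶b³, a⁷b², a⁷b³, a⁸b², a⁸b³, a⁹b², a⁹b³, a¹²b², a¹²b³, a¹³b², a¹³b³, a¹¹b², a¹¹b³, a¹⁰b², a¹⁰b³, a¹⁴b², a¹⁴b³, a¹⁵b², a¹⁵b³, a¹⁶b², a¹⁶b³}.
No further products give new elements, so |G| = 68.

Answer: 68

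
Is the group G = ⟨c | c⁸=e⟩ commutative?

G has a single generator, so G is cyclic and hence abelian.

Answer: Yes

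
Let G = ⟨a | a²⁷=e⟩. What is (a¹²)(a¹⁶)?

Compute (a¹²) · (a¹⁶) by multiplying left to right and reducing via the relations at each step:
  (a¹²) · a¹⁶ = a

Answer: a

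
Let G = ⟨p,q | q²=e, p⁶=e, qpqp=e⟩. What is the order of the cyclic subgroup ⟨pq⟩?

|⟨pq⟩| equals the order of pq. Compute successive powers until reaching e:
  (pq)¹ = pq, (pq)² = e.
The smallest positive k with (pq)ᵏ = e is 2, so |⟨pq⟩| = 2.

Answer: 2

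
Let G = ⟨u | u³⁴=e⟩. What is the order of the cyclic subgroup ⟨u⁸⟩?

|⟨u⁸⟩| equals the order of u⁸. Compute successive powers until reaching e:
  (u⁸)¹ = u⁸, (u⁸)² = u¹⁶, (u⁸)³ = u²⁴, (u⁸)⁴ = u³², (u⁸)⁵ = u⁶, (u⁸)⁶ = u¹⁴, (u⁸)⁷ = u²², (u⁸)⁸ = u³⁰, (u⁸)⁹ = u⁴, (u⁸)¹⁰ = u¹², (u⁸)¹¹ = u²⁰, (u⁸)¹² = u²⁸, (u⁸)¹³ = u², (u⁸)¹⁴ = u¹⁰, (u⁸)¹⁵ = u¹⁸, (u⁸)¹⁶ = u²⁶, (u⁸)¹⁷ = e.
The smallest positive k with (u⁸)ᵏ = e is 17, so |⟨u⁸⟩| = 17.

Answer: 17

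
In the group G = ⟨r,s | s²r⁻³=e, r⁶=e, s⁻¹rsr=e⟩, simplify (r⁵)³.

Compute successive powers of (r⁵), reducing at each step:
  (r⁵)²: (r⁵) · r⁵ = r⁴
  (r⁵)³: (r⁴) · r⁵ = r³

Answer: r³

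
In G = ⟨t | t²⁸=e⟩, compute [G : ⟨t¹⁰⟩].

First find ord(t¹⁰) by computing successive powers:
  (t¹⁰)¹ = t¹⁰, (t¹⁰)² = t²⁰, (t¹⁰)³ = t², (t¹⁰)⁴ = t¹², (t¹⁰)⁵ = t²², (t¹⁰)⁶ = t⁴, (t¹⁰)⁷ = t¹⁴, (t¹⁰)⁸ = t²⁴, (t¹⁰)⁹ = t⁶, (t¹⁰)¹⁰ = t¹⁶, (t¹⁰)¹¹ = t²⁶, (t¹⁰)¹² = t⁸, (t¹⁰)¹³ = t¹⁸, (t¹⁰)¹⁴ = e.
So |⟨t¹⁰⟩| = ord(t¹⁰) = 14. With |G| = 28, by Lagrange [G : ⟨t¹⁰⟩] = 28/14 = 2.

Answer: 2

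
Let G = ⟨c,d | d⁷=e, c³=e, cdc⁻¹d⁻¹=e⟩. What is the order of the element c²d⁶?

Compute successive powers until reaching e:
  (c²d⁶)¹ = c²d⁶, (c²d⁶)² = cd⁵, (c²d⁶)³ = d⁴, (c²d⁶)⁴ = c²d³, (c²d⁶)⁵ = cd², (c²d⁶)⁶ = d, (c²d⁶)⁷ = c², (c²d⁶)⁸ = cd⁶, (c²d⁶)⁹ = d⁵, (c²d⁶)¹⁰ = c²d⁴, (c²d⁶)¹¹ = cd³, (c²d⁶)¹² = d², (c²d⁶)¹³ = c²d, (c²d⁶)¹⁴ = c, (c²d⁶)¹⁵ = d⁶, (c²d⁶)¹⁶ = c²d⁵, (c²d⁶)¹⁷ = cd⁴, (c²d⁶)¹⁸ = d³, (c²d⁶)¹⁹ = c²d², (c²d⁶)²⁰ = cd, (c²d⁶)²¹ = e.
The smallest positive k with (c²d⁶)ᵏ = e is 21.

Answer: 21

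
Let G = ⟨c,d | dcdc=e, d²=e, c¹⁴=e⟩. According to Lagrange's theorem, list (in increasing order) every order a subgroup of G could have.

|G| = 28 = 2² · 7. By Lagrange's theorem the order of any subgroup divides 28; the divisors of 28 are 1, 2, 4, 7, 14, 28.

Answer: 1, 2, 4, 7, 14, 28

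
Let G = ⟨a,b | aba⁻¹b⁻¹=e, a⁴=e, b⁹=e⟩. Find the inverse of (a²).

The order of (a²) is 2 (smallest k with (a²)ᵏ = e), so (a²)⁻¹ = (a²)¹ = a².
Check: (a²) · (a²) → (a²) · a² = e, giving e as required.

Answer: a²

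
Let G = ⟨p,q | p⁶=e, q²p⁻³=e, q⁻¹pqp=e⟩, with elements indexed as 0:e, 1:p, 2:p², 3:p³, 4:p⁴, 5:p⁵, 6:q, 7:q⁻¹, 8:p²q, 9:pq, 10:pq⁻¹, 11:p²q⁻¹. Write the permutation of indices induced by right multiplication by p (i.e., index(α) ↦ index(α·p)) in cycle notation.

(0 1 2 3 4 5)(6 11 10 7 8 9)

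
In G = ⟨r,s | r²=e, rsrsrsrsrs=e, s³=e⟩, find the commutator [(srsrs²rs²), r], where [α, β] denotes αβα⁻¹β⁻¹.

[(srsrs²rs²), r] = (srsrs²rs²)·r·(srsrs²rs²)⁻¹·r⁻¹.
  (srsrs²rs²) · r = srs²rsrs
  (srs²rsrs) · (srsrs²rs²) = rsrs²rsrs
  (rsrs²rsrs) · r = s²rs²rsrs²

Answer: s²rs²rsrs²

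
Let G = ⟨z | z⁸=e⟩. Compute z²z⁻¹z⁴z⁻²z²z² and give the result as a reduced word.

Multiply left to right, reducing at each step:
  (z²) · z⁻¹ = z
  z · z⁴ = z⁵
  (z⁵) · z⁻² = z³
  (z³) · z² = z⁵
  (z⁵) · z² = z⁷

Answer: z⁷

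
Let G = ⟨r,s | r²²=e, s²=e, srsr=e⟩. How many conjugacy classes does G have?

The conjugacy classes (representative and size) are:
  [e] (size 1), [r] (size 2), [r²] (size 2), [r¹⁹] (size 2), [r⁴] (size 2), [r⁵] (size 2), [r⁶] (size 2), [r⁷] (size 2), [r⁸] (size 2), [r¹³] (size 2), [r¹⁰] (size 2), [r¹¹] (size 1), [r⁶s] (size 11), [rs] (size 11).
Class equation: 1 + 2 + 2 + 2 + 2 + 2 + 2 + 2 + 2 + 2 + 2 + 1 + 11 + 11 = 44 = |G|. So G has 14 conjugacy classes.

Answer: 14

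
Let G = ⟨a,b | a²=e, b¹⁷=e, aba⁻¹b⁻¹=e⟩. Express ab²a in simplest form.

Multiply left to right, reducing at each step:
  a · b² = ab²
  (ab²) · a = b²

Answer: b²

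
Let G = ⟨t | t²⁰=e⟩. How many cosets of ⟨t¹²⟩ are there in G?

First find ord(t¹²) by computing successive powers:
  (t¹²)¹ = t¹², (t¹²)² = t⁴, (t¹²)³ = t¹⁶, (t¹²)⁴ = t⁸, (t¹²)⁵ = e.
So |⟨t¹²⟩| = ord(t¹²) = 5. With |G| = 20, by Lagrange [G : ⟨t¹²⟩] = 20/5 = 4.

Answer: 4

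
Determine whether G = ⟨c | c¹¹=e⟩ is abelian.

G has a single generator, so G is cyclic and hence abelian.

Answer: Yes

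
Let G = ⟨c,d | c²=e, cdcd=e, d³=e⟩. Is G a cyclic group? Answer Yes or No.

Every cyclic group is abelian. But c·d = cd while d·c = cd², so c·d ≠ d·c and G is not abelian. Hence G is not cyclic.

Answer: No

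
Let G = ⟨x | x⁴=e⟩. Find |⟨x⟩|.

|⟨x⟩| equals the order of x. Compute successive powers until reaching e:
  x¹ = x, x² = x², x³ = x³, x⁴ = e.
The smallest positive k with xᵏ = e is 4, so |⟨x⟩| = 4.

Answer: 4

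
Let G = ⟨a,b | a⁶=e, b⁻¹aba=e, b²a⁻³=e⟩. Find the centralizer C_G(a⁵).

⟨a⁵⟩ ⊆ C_G(a⁵) since powers of a⁵ commute with a⁵; so |C_G(a⁵)| ≥ |⟨a⁵⟩| = 6.
By orbit–stabilizer, |C_G(a⁵)| = |G| / |conj. class of a⁵| = 12 / 2 = 6.
The 6 elements commuting with a⁵ are {e, a, a², a³, a⁴, a⁵}.

Answer: {e, a, a², a³, a⁴, a⁵}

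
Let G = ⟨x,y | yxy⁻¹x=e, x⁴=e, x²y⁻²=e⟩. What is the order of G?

Enumerate words in the generators, reducing via the relations: the distinct elements are
  {e, x, y, xy, x², x³, y⁻¹, xy⁻¹}.
No further products give new elements, so |G| = 8.

Answer: 8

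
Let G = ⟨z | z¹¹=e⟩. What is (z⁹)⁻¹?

The order of (z⁹) is 11 (smallest k with (z⁹)ᵏ = e), so (z⁹)⁻¹ = (z⁹)¹⁰ = z².
Check: (z⁹) · (z²) → (z⁹) · z² = e, giving e as required.

Answer: z²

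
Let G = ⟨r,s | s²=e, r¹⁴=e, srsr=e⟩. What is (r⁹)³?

Compute successive powers of (r⁹), reducing at each step:
  (r⁹)²: (r⁹) · r⁹ = r⁴
  (r⁹)³: (r⁴) · r⁹ = r¹³

Answer: r¹³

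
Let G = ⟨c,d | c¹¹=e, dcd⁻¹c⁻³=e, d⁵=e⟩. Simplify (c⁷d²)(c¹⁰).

Compute (c⁷d²) · (c¹⁰) by multiplying left to right and reducing via the relations at each step:
  (c⁷d²) · c¹⁰ = c⁹d²

Answer: c⁹d²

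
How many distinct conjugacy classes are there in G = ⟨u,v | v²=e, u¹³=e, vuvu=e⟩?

The conjugacy classes (representative and size) are:
  [e] (size 1), [u¹²] (size 2), [u¹¹] (size 2), [u³] (size 2), [u⁴] (size 2), [u⁸] (size 2), [u⁶] (size 2), [v] (size 13).
Class equation: 1 + 2 + 2 + 2 + 2 + 2 + 2 + 13 = 26 = |G|. So G has 8 conjugacy classes.

Answer: 8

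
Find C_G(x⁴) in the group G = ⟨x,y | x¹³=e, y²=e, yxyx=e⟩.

⟨x⁴⟩ ⊆ C_G(x⁴) since powers of x⁴ commute with x⁴; so |C_G(x⁴)| ≥ |⟨x⁴⟩| = 13.
By orbit–stabilizer, |C_G(x⁴)| = |G| / |conj. class of x⁴| = 26 / 2 = 13.
The 13 elements commuting with x⁴ are {e, x, x², x³, x⁴, x⁵, x⁶, x⁷, x⁸, x⁹, x¹⁰, x¹¹, x¹²}.

Answer: {e, x, x², x³, x⁴, x⁵, x⁶, x⁷, x⁸, x⁹, x¹⁰, x¹¹, x¹²}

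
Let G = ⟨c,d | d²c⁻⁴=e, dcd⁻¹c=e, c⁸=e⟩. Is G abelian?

c·d = cd but d·c = c³d⁻¹, so c·d ≠ d·c and G is not abelian.

Answer: No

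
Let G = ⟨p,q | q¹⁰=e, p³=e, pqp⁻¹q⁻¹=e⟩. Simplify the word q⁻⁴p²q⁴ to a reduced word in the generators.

Multiply left to right, reducing at each step:
  (q⁶) · p² = p²q⁶
  (p²q⁶) · q⁴ = p²

Answer: p²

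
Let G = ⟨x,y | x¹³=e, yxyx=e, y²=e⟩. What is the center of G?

An element z ∈ Z(G) iff z commutes with every generator.
For example e is central: e·x = x = x·e; e·y = y = y·e.
Whereas x ∉ Z(G) since x·y = xy ≠ x¹²y = y·x.
Checking each of the 26 elements this way gives Z(G) = {e}, of order 1.

Answer: {e}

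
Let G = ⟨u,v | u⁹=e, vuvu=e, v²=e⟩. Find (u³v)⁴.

Compute successive powers of (u³v), reducing at each step:
  (u³v)²: (u³v) · u³ = v;   v · v = e
  (u³v)³: e · u³ = u³;   (u³) · v = u³v
  (u³v)⁴: (u³v) · u³ = v;   v · v = e

Answer: e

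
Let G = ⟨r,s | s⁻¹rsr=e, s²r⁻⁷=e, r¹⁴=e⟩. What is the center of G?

An element z ∈ Z(G) iff z commutes with every generator.
For example r⁷ is central: (r⁷)·r = r⁸ = r·(r⁷); (r⁷)·s = s⁻¹ = s·(r⁷).
Whereas r ∉ Z(G) since r·s = rs ≠ r⁶s⁻¹ = s·r.
Checking each of the 28 elements this way gives Z(G) = {e, r⁷}, of order 2.

Answer: {e, r⁷}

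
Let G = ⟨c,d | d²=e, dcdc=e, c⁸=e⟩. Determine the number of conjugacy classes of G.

The conjugacy classes (representative and size) are:
  [e] (size 1), [c] (size 2), [c⁶] (size 2), [c³] (size 2), [c⁴] (size 1), [d] (size 4), [c⁵d] (size 4).
Class equation: 1 + 2 + 2 + 2 + 1 + 4 + 4 = 16 = |G|. So G has 7 conjugacy classes.

Answer: 7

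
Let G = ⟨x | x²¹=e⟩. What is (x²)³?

Compute successive powers of (x²), reducing at each step:
  (x²)²: (x²) · x² = x⁴
  (x²)³: (x⁴) · x² = x⁶

Answer: x⁶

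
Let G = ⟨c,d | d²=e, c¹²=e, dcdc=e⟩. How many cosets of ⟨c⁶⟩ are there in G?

First find ord(c⁶) by computing successive powers:
  (c⁶)¹ = c⁶, (c⁶)² = e.
So |⟨c⁶⟩| = ord(c⁶) = 2. With |G| = 24, by Lagrange [G : ⟨c⁶⟩] = 24/2 = 12.

Answer: 12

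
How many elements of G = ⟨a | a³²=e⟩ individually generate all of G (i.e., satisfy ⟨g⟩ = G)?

G is cyclic of order 32. An element generates G iff its order is 32, and a cyclic group of order 32 has exactly φ(32) = 16 such elements.

Answer: 16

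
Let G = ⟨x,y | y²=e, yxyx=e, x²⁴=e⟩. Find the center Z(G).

An element z ∈ Z(G) iff z commutes with every generator.
For example x¹² is central: (x¹²)·x = x¹³ = x·(x¹²); (x¹²)·y = x¹²y = y·(x¹²).
Whereas x ∉ Z(G) since x·y = xy ≠ x²³y = y·x.
Checking each of the 48 elements this way gives Z(G) = {e, x¹²}, of order 2.

Answer: {e, x¹²}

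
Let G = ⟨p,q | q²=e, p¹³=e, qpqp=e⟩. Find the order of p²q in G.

Compute successive powers until reaching e:
  (p²q)¹ = p²q, (p²q)² = e.
The smallest positive k with (p²q)ᵏ = e is 2.

Answer: 2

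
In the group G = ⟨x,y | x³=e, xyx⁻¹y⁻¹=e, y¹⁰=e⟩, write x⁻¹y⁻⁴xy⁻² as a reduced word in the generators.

Multiply left to right, reducing at each step:
  (x²) · y⁻⁴ = x²y⁶
  (x²y⁶) · x = y⁶
  (y⁶) · y⁻² = y⁴

Answer: y⁴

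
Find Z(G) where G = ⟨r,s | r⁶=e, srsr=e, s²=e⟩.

An element z ∈ Z(G) iff z commutes with every generator.
For example r³ is central: (r³)·r = r⁴ = r·(r³); (r³)·s = r³s = s·(r³).
Whereas r ∉ Z(G) since r·s = rs ≠ r⁵s = s·r.
Checking each of the 12 elements this way gives Z(G) = {e, r³}, of order 2.

Answer: {e, r³}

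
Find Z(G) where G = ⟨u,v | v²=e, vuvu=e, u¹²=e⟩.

An element z ∈ Z(G) iff z commutes with every generator.
For example u⁶ is central: (u⁶)·u = u⁷ = u·(u⁶); (u⁶)·v = u⁶v = v·(u⁶).
Whereas u ∉ Z(G) since u·v = uv ≠ u¹¹v = v·u.
Checking each of the 24 elements this way gives Z(G) = {e, u⁶}, of order 2.

Answer: {e, u⁶}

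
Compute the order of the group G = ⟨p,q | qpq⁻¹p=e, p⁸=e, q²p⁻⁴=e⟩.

Enumerate words in the generators, reducing via the relations: the distinct elements are
  {e, p, q, pq, p², p³, p⁴, p⁵, p⁶, p⁷, p²q, p³q, q⁻¹, pq⁻¹, p²q⁻¹, p³q⁻¹}.
No further products give new elements, so |G| = 16.

Answer: 16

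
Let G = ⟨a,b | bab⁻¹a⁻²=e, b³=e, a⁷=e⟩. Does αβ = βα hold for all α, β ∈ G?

a·b = ab but b·a = a²b, so a·b ≠ b·a and G is not abelian.

Answer: No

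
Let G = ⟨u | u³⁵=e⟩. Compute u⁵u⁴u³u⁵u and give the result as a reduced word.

Multiply left to right, reducing at each step:
  (u⁵) · u⁴ = u⁹
  (u⁹) · u³ = u¹²
  (u¹²) · u⁵ = u¹⁷
  (u¹⁷) · u = u¹⁸

Answer: u¹⁸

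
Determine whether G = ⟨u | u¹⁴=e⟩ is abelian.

G has a single generator, so G is cyclic and hence abelian.

Answer: Yes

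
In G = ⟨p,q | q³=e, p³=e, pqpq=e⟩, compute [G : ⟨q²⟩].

First find ord(q²) by computing successive powers:
  (q²)¹ = q², (q²)² = q, (q²)³ = e.
So |⟨q²⟩| = ord(q²) = 3. With |G| = 12, by Lagrange [G : ⟨q²⟩] = 12/3 = 4.

Answer: 4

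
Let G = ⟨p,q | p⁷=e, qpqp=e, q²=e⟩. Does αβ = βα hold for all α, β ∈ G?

p·q = pq but q·p = p⁶q, so p·q ≠ q·p and G is not abelian.

Answer: No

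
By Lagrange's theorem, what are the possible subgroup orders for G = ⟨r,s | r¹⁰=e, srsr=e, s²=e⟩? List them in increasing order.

|G| = 20 = 2² · 5. By Lagrange's theorem the order of any subgroup divides 20; the divisors of 20 are 1, 2, 4, 5, 10, 20.

Answer: 1, 2, 4, 5, 10, 20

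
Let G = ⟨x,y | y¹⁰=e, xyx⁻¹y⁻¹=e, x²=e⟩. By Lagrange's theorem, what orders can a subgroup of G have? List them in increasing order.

|G| = 20 = 2² · 5. By Lagrange's theorem the order of any subgroup divides 20; the divisors of 20 are 1, 2, 4, 5, 10, 20.

Answer: 1, 2, 4, 5, 10, 20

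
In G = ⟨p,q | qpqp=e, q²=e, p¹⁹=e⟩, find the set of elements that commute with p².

⟨p²⟩ ⊆ C_G(p²) since powers of p² commute with p²; so |C_G(p²)| ≥ |⟨p²⟩| = 19.
By orbit–stabilizer, |C_G(p²)| = |G| / |conj. class of p²| = 38 / 2 = 19.
The 19 elements commuting with p² are {e, p, p², p³, p⁴, p⁵, p⁶, p⁷, p⁸, p⁹, p¹⁰, p¹¹, p¹², p¹³, p¹⁴, p¹⁵, p¹⁶, p¹⁷, p¹⁸}.

Answer: {e, p, p², p³, p⁴, p⁵, p⁶, p⁷, p⁸, p⁹, p¹⁰, p¹¹, p¹², p¹³, p¹⁴, p¹⁵, p¹⁶, p¹⁷, p¹⁸}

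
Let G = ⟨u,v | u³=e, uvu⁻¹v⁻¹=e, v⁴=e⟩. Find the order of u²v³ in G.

Compute successive powers until reaching e:
  (u²v³)¹ = u²v³, (u²v³)² = uv², (u²v³)³ = v, (u²v³)⁴ = u², (u²v³)⁵ = uv³, (u²v³)⁶ = v², (u²v³)⁷ = u²v, (u²v³)⁸ = u, (u²v³)⁹ = v³, (u²v³)¹⁰ = u²v², (u²v³)¹¹ = uv, (u²v³)¹² = e.
The smallest positive k with (u²v³)ᵏ = e is 12.

Answer: 12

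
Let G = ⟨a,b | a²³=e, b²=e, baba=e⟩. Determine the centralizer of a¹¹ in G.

⟨a¹¹⟩ ⊆ C_G(a¹¹) since powers of a¹¹ commute with a¹¹; so |C_G(a¹¹)| ≥ |⟨a¹¹⟩| = 23.
By orbit–stabilizer, |C_G(a¹¹)| = |G| / |conj. class of a¹¹| = 46 / 2 = 23.
The 23 elements commuting with a¹¹ are {e, a, a², a³, a⁴, a⁵, a⁶, a⁷, a⁸, a⁹, a¹⁰, a¹¹, a¹², a¹³, a¹⁴, a¹⁵, a¹⁶, a¹⁷, a¹⁸, a¹⁹, a²⁰, a²¹, a²²}.

Answer: {e, a, a², a³, a⁴, a⁵, a⁶, a⁷, a⁸, a⁹, a¹⁰, a¹¹, a¹², a¹³, a¹⁴, a¹⁵, a¹⁶, a¹⁷, a¹⁸, a¹⁹, a²⁰, a²¹, a²²}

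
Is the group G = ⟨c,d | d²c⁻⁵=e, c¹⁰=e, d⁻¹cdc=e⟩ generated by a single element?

Every cyclic group is abelian. But c·d = cd while d·c = c⁴d⁻¹, so c·d ≠ d·c and G is not abelian. Hence G is not cyclic.

Answer: No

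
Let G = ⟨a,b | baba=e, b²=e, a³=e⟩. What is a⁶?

Compute successive powers of a, reducing at each step:
  a²: a · a = a²
  a³: (a²) · a = e
  a⁴: e · a = a
  a⁵: a · a = a²
  a⁶: (a²) · a = e

Answer: e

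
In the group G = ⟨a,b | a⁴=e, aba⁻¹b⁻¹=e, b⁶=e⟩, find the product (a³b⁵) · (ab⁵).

Compute (a³b⁵) · (ab⁵) by multiplying left to right and reducing via the relations at each step:
  (a³b⁵) · a = b⁵
  (b⁵) · b⁵ = b⁴

Answer: b⁴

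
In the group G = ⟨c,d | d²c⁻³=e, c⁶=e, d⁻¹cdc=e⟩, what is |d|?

Compute successive powers until reaching e:
  d¹ = d, d² = c³, d³ = d⁻¹, d⁴ = e.
The smallest positive k with dᵏ = e is 4.

Answer: 4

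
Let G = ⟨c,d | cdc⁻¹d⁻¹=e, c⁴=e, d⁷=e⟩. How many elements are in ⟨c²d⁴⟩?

|⟨c²d⁴⟩| equals the order of c²d⁴. Compute successive powers until reaching e:
  (c²d⁴)¹ = c²d⁴, (c²d⁴)² = d, (c²d⁴)³ = c²d⁵, (c²d⁴)⁴ = d², (c²d⁴)⁵ = c²d⁶, (c²d⁴)⁶ = d³, (c²d⁴)⁷ = c², (c²d⁴)⁸ = d⁴, (c²d⁴)⁹ = c²d, (c²d⁴)¹⁰ = d⁵, (c²d⁴)¹¹ = c²d², (c²d⁴)¹² = d⁶, (c²d⁴)¹³ = c²d³, (c²d⁴)¹⁴ = e.
The smallest positive k with (c²d⁴)ᵏ = e is 14, so |⟨c²d⁴⟩| = 14.

Answer: 14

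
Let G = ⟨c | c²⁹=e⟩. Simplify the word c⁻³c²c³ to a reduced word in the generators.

Multiply left to right, reducing at each step:
  (c²⁶) · c² = c²⁸
  (c²⁸) · c³ = c²

Answer: c²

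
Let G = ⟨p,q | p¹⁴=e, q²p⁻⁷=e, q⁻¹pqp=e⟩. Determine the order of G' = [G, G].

G' = [G, G] is generated by all commutators. The generator-pair commutators are: [p, q] = p².
The subgroup they normally generate is {e, p², p⁴, p⁶, p⁸, p¹⁰, p¹²}, of order 7.
Check: |G/G'| = 28/7 = 4 is the order of the abelianisation.

Answer: 7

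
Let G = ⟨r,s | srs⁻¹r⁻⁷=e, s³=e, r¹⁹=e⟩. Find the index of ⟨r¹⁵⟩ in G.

First find ord(r¹⁵) by computing successive powers:
  (r¹⁵)¹ = r¹⁵, (r¹⁵)² = r¹¹, (r¹⁵)³ = r⁷, (r¹⁵)⁴ = r³, (r¹⁵)⁵ = r¹⁸, (r¹⁵)⁶ = r¹⁴, (r¹⁵)⁷ = r¹⁰, (r¹⁵)⁸ = r⁶, (r¹⁵)⁹ = r², (r¹⁵)¹⁰ = r¹⁷, (r¹⁵)¹¹ = r¹³, (r¹⁵)¹² = r⁹, (r¹⁵)¹³ = r⁵, (r¹⁵)¹⁴ = r, (r¹⁵)¹⁵ = r¹⁶, (r¹⁵)¹⁶ = r¹², (r¹⁵)¹⁷ = r⁸, (r¹⁵)¹⁸ = r⁴, (r¹⁵)¹⁹ = e.
So |⟨r¹⁵⟩| = ord(r¹⁵) = 19. With |G| = 57, by Lagrange [G : ⟨r¹⁵⟩] = 57/19 = 3.

Answer: 3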